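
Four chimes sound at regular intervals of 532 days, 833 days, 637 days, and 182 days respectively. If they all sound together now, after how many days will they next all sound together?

823004 days

They coincide at every common multiple of the periods; the first is the LCM.
532 = 2^2 × 7 × 19
833 = 7^2 × 17
637 = 7^2 × 13
182 = 2 × 7 × 13
LCM(532, 833, 637, 182) = 2^2 × 7^2 × 13 × 17 × 19 = 823004.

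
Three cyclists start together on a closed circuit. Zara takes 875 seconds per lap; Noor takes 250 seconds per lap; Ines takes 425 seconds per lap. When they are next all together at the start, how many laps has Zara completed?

They are all back at their starting positions together after one LCM of the periods.
875 = 5^3 × 7
250 = 2 × 5^3
425 = 5^2 × 17
LCM(875, 250, 425) = 2 × 5^3 × 7 × 17 = 29750.
Laps for period 875: 29750 / 875 = 34.

34 laps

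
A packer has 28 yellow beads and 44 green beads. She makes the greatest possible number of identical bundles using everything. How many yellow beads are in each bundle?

Number of bundles = gcd(28, 44).
28 = 2^2 × 7
44 = 2^2 × 11
gcd(28, 44) = 2^2 = 4.
yellow beads per bundle = 28 / 4 = 7.

7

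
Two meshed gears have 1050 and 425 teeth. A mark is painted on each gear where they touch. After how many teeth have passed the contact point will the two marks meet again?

17850 teeth

We need the least common multiple of the intervals.
1050 = 2 × 3 × 5^2 × 7
425 = 5^2 × 17
LCM(1050, 425) = 2 × 3 × 5^2 × 7 × 17 = 17850.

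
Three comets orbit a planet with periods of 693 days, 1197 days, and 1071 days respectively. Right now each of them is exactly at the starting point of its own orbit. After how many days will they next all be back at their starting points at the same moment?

223839 days

They coincide at every common multiple of the periods; the first is the LCM.
693 = 3^2 × 7 × 11
1197 = 3^2 × 7 × 19
1071 = 3^2 × 7 × 17
LCM(693, 1197, 1071) = 3^2 × 7 × 11 × 17 × 19 = 223839.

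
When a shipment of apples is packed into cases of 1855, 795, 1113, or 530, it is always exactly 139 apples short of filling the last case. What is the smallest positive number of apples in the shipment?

Being 139 short of a full case of size k means N ≡ −139 (mod k), i.e. N + 139 is a multiple of each size.
1855 = 5 × 7 × 53
795 = 3 × 5 × 53
1113 = 3 × 7 × 53
530 = 2 × 5 × 53
LCM(1855, 795, 1113, 530) = 2 × 3 × 5 × 7 × 53 = 11130.
Smallest positive N is 11130 − 139 = 10991.

10991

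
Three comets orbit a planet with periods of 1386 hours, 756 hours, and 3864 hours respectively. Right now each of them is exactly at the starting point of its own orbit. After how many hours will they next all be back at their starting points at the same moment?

382536 hours

They coincide at every common multiple of the periods; the first is the LCM.
1386 = 2 × 3^2 × 7 × 11
756 = 2^2 × 3^3 × 7
3864 = 2^3 × 3 × 7 × 23
LCM(1386, 756, 3864) = 2^3 × 3^3 × 7 × 11 × 23 = 382536.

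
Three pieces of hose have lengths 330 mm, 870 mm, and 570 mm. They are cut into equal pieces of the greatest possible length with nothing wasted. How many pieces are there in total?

Piece length = gcd(330, 870, 570).
330 = 2 × 3 × 5 × 11
870 = 2 × 3 × 5 × 29
570 = 2 × 3 × 5 × 19
gcd(330, 870, 570) = 2 × 3 × 5 = 30.
Total pieces = 330/30 + 870/30 + 570/30 = 11 + 29 + 19 = 59.

59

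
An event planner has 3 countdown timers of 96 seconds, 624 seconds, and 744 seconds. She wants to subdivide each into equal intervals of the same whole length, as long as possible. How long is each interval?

The interval must divide each timer length; the longest such is the gcd.
96 = 2^5 × 3
624 = 2^4 × 3 × 13
744 = 2^3 × 3 × 31
gcd(96, 624, 744) = 2^3 × 3 = 24.

24 seconds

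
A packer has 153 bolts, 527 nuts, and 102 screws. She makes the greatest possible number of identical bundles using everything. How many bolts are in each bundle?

Number of bundles = gcd(153, 527, 102).
153 = 3^2 × 17
527 = 17 × 31
102 = 2 × 3 × 17
gcd(153, 527, 102) = 17.
bolts per bundle = 153 / 17 = 9.

9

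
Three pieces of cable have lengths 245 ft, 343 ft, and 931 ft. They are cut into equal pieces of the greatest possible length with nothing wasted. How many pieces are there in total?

31

Piece length = gcd(245, 343, 931).
245 = 5 × 7^2
343 = 7^3
931 = 7^2 × 19
gcd(245, 343, 931) = 7^2 = 49.
Total pieces = 245/49 + 343/49 + 931/49 = 5 + 7 + 19 = 31.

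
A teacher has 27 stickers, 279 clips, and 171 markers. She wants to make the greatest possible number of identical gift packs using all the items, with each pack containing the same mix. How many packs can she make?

The pack count must divide each quantity, so the greatest is gcd(27, 279, 171).
27 = 3^3
279 = 3^2 × 31
171 = 3^2 × 19
gcd(27, 279, 171) = 3^2 = 9.

9 packs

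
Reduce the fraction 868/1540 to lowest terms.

31/55

868 = 2^2 × 7 × 31
1540 = 2^2 × 5 × 7 × 11
gcd(868, 1540) = 2^2 × 7 = 28.
Divide numerator and denominator by 28: 868/1540 = 31/55.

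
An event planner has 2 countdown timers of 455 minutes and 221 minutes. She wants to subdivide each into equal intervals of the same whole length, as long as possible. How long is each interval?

13 minutes

By the Euclidean algorithm:
455 = 2 × 221 + 13
221 = 17 × 13 + 0
gcd(455, 221) = 13.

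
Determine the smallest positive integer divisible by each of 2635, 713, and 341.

666655

2635 = 5 × 17 × 31
713 = 23 × 31
341 = 11 × 31
LCM(2635, 713, 341) = 5 × 11 × 17 × 23 × 31 = 666655.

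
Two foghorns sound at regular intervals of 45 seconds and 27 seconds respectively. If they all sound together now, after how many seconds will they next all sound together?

135 seconds

The first simultaneous occurrence is after LCM of the individual periods.
45 = 3^2 × 5
27 = 3^3
LCM(45, 27) = 3^3 × 5 = 135.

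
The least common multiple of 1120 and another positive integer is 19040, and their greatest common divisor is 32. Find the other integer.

gcd × lcm = product of the two integers, so the other integer is (32 × 19040) / 1120 = 544.

544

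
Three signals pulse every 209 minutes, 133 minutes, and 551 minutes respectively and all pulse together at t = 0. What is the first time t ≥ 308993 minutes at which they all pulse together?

339416 minutes

Joint pulses occur at multiples of LCM(209, 133, 551).
209 = 11 × 19
133 = 7 × 19
551 = 19 × 29
LCM(209, 133, 551) = 7 × 11 × 19 × 29 = 42427.
Smallest multiple of 42427 that is ≥ 308993: ⌈308993/42427⌉ × 42427 = 8 × 42427 = 339416.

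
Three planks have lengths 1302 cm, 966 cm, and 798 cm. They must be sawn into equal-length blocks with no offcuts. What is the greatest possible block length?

The block length must divide every plank, so the greatest is gcd(1302, 966, 798).
1302 = 2 × 3 × 7 × 31
966 = 2 × 3 × 7 × 23
798 = 2 × 3 × 7 × 19
gcd(1302, 966, 798) = 2 × 3 × 7 = 42.

42 cm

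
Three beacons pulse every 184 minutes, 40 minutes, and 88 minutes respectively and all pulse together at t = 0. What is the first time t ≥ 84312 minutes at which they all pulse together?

Joint pulses occur at multiples of LCM(184, 40, 88).
184 = 2^3 × 23
40 = 2^3 × 5
88 = 2^3 × 11
LCM(184, 40, 88) = 2^3 × 5 × 11 × 23 = 10120.
Smallest multiple of 10120 that is ≥ 84312: ⌈84312/10120⌉ × 10120 = 9 × 10120 = 91080.

91080 minutes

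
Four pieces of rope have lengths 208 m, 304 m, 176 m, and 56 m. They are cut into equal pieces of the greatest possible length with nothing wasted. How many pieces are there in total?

Piece length = gcd(208, 304, 176, 56).
208 = 2^4 × 13
304 = 2^4 × 19
176 = 2^4 × 11
56 = 2^3 × 7
gcd(208, 304, 176, 56) = 2^3 = 8.
Total pieces = 208/8 + 304/8 + 176/8 + 56/8 = 26 + 38 + 22 + 7 = 93.

93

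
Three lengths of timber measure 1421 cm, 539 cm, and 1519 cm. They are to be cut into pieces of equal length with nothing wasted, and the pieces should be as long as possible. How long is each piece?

The greatest length dividing all of 1421, 539, and 1519 is their gcd.
1421 = 7^2 × 29
539 = 7^2 × 11
1519 = 7^2 × 31
gcd(1421, 539, 1519) = 7^2 = 49.

49 cm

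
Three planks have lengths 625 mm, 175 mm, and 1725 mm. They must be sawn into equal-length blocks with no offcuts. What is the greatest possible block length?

The block length must divide every plank, so the greatest is gcd(625, 175, 1725).
625 = 5^4
175 = 5^2 × 7
1725 = 3 × 5^2 × 23
gcd(625, 175, 1725) = 5^2 = 25.

25 mm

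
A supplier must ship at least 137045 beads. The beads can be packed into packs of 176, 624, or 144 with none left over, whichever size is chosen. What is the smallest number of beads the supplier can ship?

The number of beads must be a common multiple of 176, 624, and 144, so a multiple of their LCM.
176 = 2^4 × 11
624 = 2^4 × 3 × 13
144 = 2^4 × 3^2
LCM(176, 624, 144) = 2^4 × 3^2 × 11 × 13 = 20592.
Smallest multiple of 20592 that is ≥ 137045: ⌈137045/20592⌉ × 20592 = 7 × 20592 = 144144.

144144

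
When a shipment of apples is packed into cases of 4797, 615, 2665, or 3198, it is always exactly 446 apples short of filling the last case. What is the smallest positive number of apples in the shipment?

Being 446 short of a full case of size k means N ≡ −446 (mod k), i.e. N + 446 is a multiple of each size.
4797 = 3^2 × 13 × 41
615 = 3 × 5 × 41
2665 = 5 × 13 × 41
3198 = 2 × 3 × 13 × 41
LCM(4797, 615, 2665, 3198) = 2 × 3^2 × 5 × 13 × 41 = 47970.
Smallest positive N is 47970 − 446 = 47524.

47524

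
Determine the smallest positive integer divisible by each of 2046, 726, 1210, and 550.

2046 = 2 × 3 × 11 × 31
726 = 2 × 3 × 11^2
1210 = 2 × 5 × 11^2
550 = 2 × 5^2 × 11
LCM(2046, 726, 1210, 550) = 2 × 3 × 5^2 × 11^2 × 31 = 562650.

562650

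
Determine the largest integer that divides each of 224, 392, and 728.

56

224 = 2^5 × 7
392 = 2^3 × 7^2
728 = 2^3 × 7 × 13
gcd(224, 392, 728) = 2^3 × 7 = 56.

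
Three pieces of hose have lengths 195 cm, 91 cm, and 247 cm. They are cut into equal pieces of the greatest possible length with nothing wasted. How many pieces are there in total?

Piece length = gcd(195, 91, 247).
195 = 3 × 5 × 13
91 = 7 × 13
247 = 13 × 19
gcd(195, 91, 247) = 13.
Total pieces = 195/13 + 91/13 + 247/13 = 15 + 7 + 19 = 41.

41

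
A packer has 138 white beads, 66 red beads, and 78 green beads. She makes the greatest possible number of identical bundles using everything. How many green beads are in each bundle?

13

Number of bundles = gcd(138, 66, 78).
138 = 2 × 3 × 23
66 = 2 × 3 × 11
78 = 2 × 3 × 13
gcd(138, 66, 78) = 2 × 3 = 6.
green beads per bundle = 78 / 6 = 13.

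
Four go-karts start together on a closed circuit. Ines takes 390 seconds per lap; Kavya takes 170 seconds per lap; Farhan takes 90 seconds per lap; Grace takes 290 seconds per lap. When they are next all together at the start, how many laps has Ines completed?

1479 laps

The first common completion time is the LCM of the periods.
390 = 2 × 3 × 5 × 13
170 = 2 × 5 × 17
90 = 2 × 3^2 × 5
290 = 2 × 5 × 29
LCM(390, 170, 90, 290) = 2 × 3^2 × 5 × 13 × 17 × 29 = 576810.
Laps for period 390: 576810 / 390 = 1479.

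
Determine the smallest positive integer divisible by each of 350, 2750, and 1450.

558250

350 = 2 × 5^2 × 7
2750 = 2 × 5^3 × 11
1450 = 2 × 5^2 × 29
LCM(350, 2750, 1450) = 2 × 5^3 × 7 × 11 × 29 = 558250.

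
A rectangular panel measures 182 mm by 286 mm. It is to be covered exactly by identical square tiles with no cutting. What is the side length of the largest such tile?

The tile side must divide both 182 and 286, so the largest is their gcd.
182 = 2 × 7 × 13
286 = 2 × 11 × 13
gcd(182, 286) = 2 × 13 = 26.

26 mm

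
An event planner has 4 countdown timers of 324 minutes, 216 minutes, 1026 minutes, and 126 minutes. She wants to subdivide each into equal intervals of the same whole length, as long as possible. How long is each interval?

18 minutes

The interval must divide each timer length; the longest such is the gcd.
324 = 2^2 × 3^4
216 = 2^3 × 3^3
1026 = 2 × 3^3 × 19
126 = 2 × 3^2 × 7
gcd(324, 216, 1026, 126) = 2 × 3^2 = 18.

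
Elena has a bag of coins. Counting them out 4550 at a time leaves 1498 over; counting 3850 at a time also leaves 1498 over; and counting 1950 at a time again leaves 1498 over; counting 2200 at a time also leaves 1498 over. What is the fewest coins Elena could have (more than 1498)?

602098

N − 1498 must be a common multiple of 4550, 3850, 1950, and 2200.
4550 = 2 × 5^2 × 7 × 13
3850 = 2 × 5^2 × 7 × 11
1950 = 2 × 3 × 5^2 × 13
2200 = 2^3 × 5^2 × 11
LCM(4550, 3850, 1950, 2200) = 2^3 × 3 × 5^2 × 7 × 11 × 13 = 600600.
Smallest N > 1498 is LCM + 1498 = 600600 + 1498 = 602098.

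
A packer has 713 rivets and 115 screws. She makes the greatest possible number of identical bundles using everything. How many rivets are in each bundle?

Number of bundles = gcd(713, 115).
713 = 23 × 31
115 = 5 × 23
gcd(713, 115) = 23.
rivets per bundle = 713 / 23 = 31.

31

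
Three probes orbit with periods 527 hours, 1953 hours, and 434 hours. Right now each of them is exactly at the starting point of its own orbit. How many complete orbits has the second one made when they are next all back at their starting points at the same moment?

The first common completion time is the LCM of the periods.
527 = 17 × 31
1953 = 3^2 × 7 × 31
434 = 2 × 7 × 31
LCM(527, 1953, 434) = 2 × 3^2 × 7 × 17 × 31 = 66402.
Orbits for period 1953: 66402 / 1953 = 34.

34 orbits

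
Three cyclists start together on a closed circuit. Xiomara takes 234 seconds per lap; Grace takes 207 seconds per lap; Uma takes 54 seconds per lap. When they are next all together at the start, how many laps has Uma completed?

They are all back at their starting positions together after one LCM of the periods.
234 = 2 × 3^2 × 13
207 = 3^2 × 23
54 = 2 × 3^3
LCM(234, 207, 54) = 2 × 3^3 × 13 × 23 = 16146.
Laps for period 54: 16146 / 54 = 299.

299 laps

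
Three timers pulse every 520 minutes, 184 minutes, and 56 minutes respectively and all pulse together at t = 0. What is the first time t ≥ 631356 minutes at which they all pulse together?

Joint pulses occur at multiples of LCM(520, 184, 56).
520 = 2^3 × 5 × 13
184 = 2^3 × 23
56 = 2^3 × 7
LCM(520, 184, 56) = 2^3 × 5 × 7 × 13 × 23 = 83720.
Smallest multiple of 83720 that is ≥ 631356: ⌈631356/83720⌉ × 83720 = 8 × 83720 = 669760.

669760 minutes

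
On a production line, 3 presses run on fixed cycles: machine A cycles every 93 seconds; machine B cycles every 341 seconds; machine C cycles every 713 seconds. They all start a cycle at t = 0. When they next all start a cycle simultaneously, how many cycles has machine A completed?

They are all back at their starting positions together after one LCM of the periods.
93 = 3 × 31
341 = 11 × 31
713 = 23 × 31
LCM(93, 341, 713) = 3 × 11 × 23 × 31 = 23529.
Cycles for period 93: 23529 / 93 = 253.

253 cycles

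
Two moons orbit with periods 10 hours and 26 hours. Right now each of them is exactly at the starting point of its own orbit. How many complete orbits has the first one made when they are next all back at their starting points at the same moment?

All finish a whole number of cycles simultaneously at t = LCM of the periods.
10 = 2 × 5
26 = 2 × 13
LCM(10, 26) = 2 × 5 × 13 = 130.
Orbits for period 10: 130 / 10 = 13.

13 orbits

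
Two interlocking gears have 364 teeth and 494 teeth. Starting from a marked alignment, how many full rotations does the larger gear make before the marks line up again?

14 rotations

All finish a whole number of cycles simultaneously at t = LCM of the periods.
364 = 2^2 × 7 × 13
494 = 2 × 13 × 19
LCM(364, 494) = 2^2 × 7 × 13 × 19 = 6916.
Rotations for period 494: 6916 / 494 = 14.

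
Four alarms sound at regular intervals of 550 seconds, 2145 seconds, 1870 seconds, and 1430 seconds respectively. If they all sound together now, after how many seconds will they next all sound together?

364650 seconds

The first simultaneous occurrence is after LCM of the individual periods.
550 = 2 × 5^2 × 11
2145 = 3 × 5 × 11 × 13
1870 = 2 × 5 × 11 × 17
1430 = 2 × 5 × 11 × 13
LCM(550, 2145, 1870, 1430) = 2 × 3 × 5^2 × 11 × 13 × 17 = 364650.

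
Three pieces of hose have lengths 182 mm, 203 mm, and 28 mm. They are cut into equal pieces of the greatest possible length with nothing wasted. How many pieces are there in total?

59

Piece length = gcd(182, 203, 28).
182 = 2 × 7 × 13
203 = 7 × 29
28 = 2^2 × 7
gcd(182, 203, 28) = 7.
Total pieces = 182/7 + 203/7 + 28/7 = 26 + 29 + 4 = 59.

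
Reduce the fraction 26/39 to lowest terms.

2/3

26 = 2 × 13
39 = 3 × 13
gcd(26, 39) = 13.
Divide numerator and denominator by 13: 26/39 = 2/3.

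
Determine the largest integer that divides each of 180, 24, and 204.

12

180 = 2^2 × 3^2 × 5
24 = 2^3 × 3
204 = 2^2 × 3 × 17
gcd(180, 24, 204) = 2^2 × 3 = 12.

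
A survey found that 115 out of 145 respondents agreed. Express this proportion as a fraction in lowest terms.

23/29

115 = 5 × 23
145 = 5 × 29
gcd(115, 145) = 5.
Divide numerator and denominator by 5: 115/145 = 23/29.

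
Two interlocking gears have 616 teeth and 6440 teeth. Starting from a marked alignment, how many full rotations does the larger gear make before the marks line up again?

11 rotations

The first common completion time is the LCM of the periods.
616 = 2^3 × 7 × 11
6440 = 2^3 × 5 × 7 × 23
LCM(616, 6440) = 2^3 × 5 × 7 × 11 × 23 = 70840.
Rotations for period 6440: 70840 / 6440 = 11.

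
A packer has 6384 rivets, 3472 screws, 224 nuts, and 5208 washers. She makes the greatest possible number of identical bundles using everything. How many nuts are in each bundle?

4

Number of bundles = gcd(6384, 3472, 224, 5208).
6384 = 2^4 × 3 × 7 × 19
3472 = 2^4 × 7 × 31
224 = 2^5 × 7
5208 = 2^3 × 3 × 7 × 31
gcd(6384, 3472, 224, 5208) = 2^3 × 7 = 56.
nuts per bundle = 224 / 56 = 4.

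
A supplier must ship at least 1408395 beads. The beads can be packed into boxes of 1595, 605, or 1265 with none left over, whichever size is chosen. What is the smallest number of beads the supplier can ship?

The number of beads must be a common multiple of 1595, 605, and 1265, so a multiple of their LCM.
1595 = 5 × 11 × 29
605 = 5 × 11^2
1265 = 5 × 11 × 23
LCM(1595, 605, 1265) = 5 × 11^2 × 23 × 29 = 403535.
Smallest multiple of 403535 that is ≥ 1408395: ⌈1408395/403535⌉ × 403535 = 4 × 403535 = 1614140.

1614140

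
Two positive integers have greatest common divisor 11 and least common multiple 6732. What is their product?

For any two positive integers, gcd × lcm = product = 11 × 6732 = 74052.

74052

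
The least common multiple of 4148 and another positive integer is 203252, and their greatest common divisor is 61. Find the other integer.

2989

gcd × lcm = product of the two integers, so the other integer is (61 × 203252) / 4148 = 2989.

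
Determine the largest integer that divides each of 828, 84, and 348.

828 = 2^2 × 3^2 × 23
84 = 2^2 × 3 × 7
348 = 2^2 × 3 × 29
gcd(828, 84, 348) = 2^2 × 3 = 12.

12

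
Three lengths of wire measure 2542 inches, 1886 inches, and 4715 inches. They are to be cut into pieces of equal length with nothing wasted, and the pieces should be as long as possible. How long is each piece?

41 inches

The greatest length dividing all of 2542, 1886, and 4715 is their gcd.
2542 = 2 × 31 × 41
1886 = 2 × 23 × 41
4715 = 5 × 23 × 41
gcd(2542, 1886, 4715) = 41.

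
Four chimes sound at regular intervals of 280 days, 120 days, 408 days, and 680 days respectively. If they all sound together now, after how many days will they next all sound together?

The first simultaneous occurrence is after LCM of the individual periods.
280 = 2^3 × 5 × 7
120 = 2^3 × 3 × 5
408 = 2^3 × 3 × 17
680 = 2^3 × 5 × 17
LCM(280, 120, 408, 680) = 2^3 × 3 × 5 × 7 × 17 = 14280.

14280 days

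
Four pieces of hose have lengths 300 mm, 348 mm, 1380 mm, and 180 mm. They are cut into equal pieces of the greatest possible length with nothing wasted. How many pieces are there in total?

Piece length = gcd(300, 348, 1380, 180).
300 = 2^2 × 3 × 5^2
348 = 2^2 × 3 × 29
1380 = 2^2 × 3 × 5 × 23
180 = 2^2 × 3^2 × 5
gcd(300, 348, 1380, 180) = 2^2 × 3 = 12.
Total pieces = 300/12 + 348/12 + 1380/12 + 180/12 = 25 + 29 + 115 + 15 = 184.

184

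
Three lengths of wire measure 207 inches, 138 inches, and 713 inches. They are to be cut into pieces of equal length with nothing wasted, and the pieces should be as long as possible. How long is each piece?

23 inches

Each piece length must divide every original length, so the longest possible is gcd(207, 138, 713).
207 = 3^2 × 23
138 = 2 × 3 × 23
713 = 23 × 31
gcd(207, 138, 713) = 23.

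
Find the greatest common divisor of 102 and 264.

102 = 2 × 3 × 17
264 = 2^3 × 3 × 11
gcd(102, 264) = 2 × 3 = 6.

6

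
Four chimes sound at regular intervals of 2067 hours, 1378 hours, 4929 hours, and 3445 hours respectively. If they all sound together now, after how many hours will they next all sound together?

They coincide at every common multiple of the periods; the first is the LCM.
2067 = 3 × 13 × 53
1378 = 2 × 13 × 53
4929 = 3 × 31 × 53
3445 = 5 × 13 × 53
LCM(2067, 1378, 4929, 3445) = 2 × 3 × 5 × 13 × 31 × 53 = 640770.

640770 hours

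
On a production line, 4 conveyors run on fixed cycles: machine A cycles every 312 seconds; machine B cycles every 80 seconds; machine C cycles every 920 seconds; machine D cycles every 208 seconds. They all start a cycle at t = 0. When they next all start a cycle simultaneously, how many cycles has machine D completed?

345 cycles

All finish a whole number of cycles simultaneously at t = LCM of the periods.
312 = 2^3 × 3 × 13
80 = 2^4 × 5
920 = 2^3 × 5 × 23
208 = 2^4 × 13
LCM(312, 80, 920, 208) = 2^4 × 3 × 5 × 13 × 23 = 71760.
Cycles for period 208: 71760 / 208 = 345.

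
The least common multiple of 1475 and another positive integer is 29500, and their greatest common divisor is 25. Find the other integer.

500

gcd × lcm = product of the two integers, so the other integer is (25 × 29500) / 1475 = 500.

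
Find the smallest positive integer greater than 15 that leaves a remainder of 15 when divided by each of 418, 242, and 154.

N − 15 must be a common multiple of 418, 242, and 154.
418 = 2 × 11 × 19
242 = 2 × 11^2
154 = 2 × 7 × 11
LCM(418, 242, 154) = 2 × 7 × 11^2 × 19 = 32186.
Smallest N > 15 is LCM + 15 = 32186 + 15 = 32201.

32201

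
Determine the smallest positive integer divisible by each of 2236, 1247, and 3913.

2236 = 2^2 × 13 × 43
1247 = 29 × 43
3913 = 7 × 13 × 43
LCM(2236, 1247, 3913) = 2^2 × 7 × 13 × 29 × 43 = 453908.

453908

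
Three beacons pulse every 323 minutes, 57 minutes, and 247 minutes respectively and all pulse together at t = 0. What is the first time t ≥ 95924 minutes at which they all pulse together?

Joint pulses occur at multiples of LCM(323, 57, 247).
323 = 17 × 19
57 = 3 × 19
247 = 13 × 19
LCM(323, 57, 247) = 3 × 13 × 17 × 19 = 12597.
Smallest multiple of 12597 that is ≥ 95924: ⌈95924/12597⌉ × 12597 = 8 × 12597 = 100776.

100776 minutes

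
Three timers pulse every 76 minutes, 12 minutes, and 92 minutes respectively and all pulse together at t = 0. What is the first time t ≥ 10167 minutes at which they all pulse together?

Joint pulses occur at multiples of LCM(76, 12, 92).
76 = 2^2 × 19
12 = 2^2 × 3
92 = 2^2 × 23
LCM(76, 12, 92) = 2^2 × 3 × 19 × 23 = 5244.
Smallest multiple of 5244 that is ≥ 10167: ⌈10167/5244⌉ × 5244 = 2 × 5244 = 10488.

10488 minutes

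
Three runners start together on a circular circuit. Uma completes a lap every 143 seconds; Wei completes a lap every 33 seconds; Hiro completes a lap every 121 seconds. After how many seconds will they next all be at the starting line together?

4719 seconds

We need the least common multiple of the intervals.
143 = 11 × 13
33 = 3 × 11
121 = 11^2
LCM(143, 33, 121) = 3 × 11^2 × 13 = 4719.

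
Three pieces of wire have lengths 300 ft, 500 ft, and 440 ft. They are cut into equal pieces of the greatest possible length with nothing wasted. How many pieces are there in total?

62

Piece length = gcd(300, 500, 440).
300 = 2^2 × 3 × 5^2
500 = 2^2 × 5^3
440 = 2^3 × 5 × 11
gcd(300, 500, 440) = 2^2 × 5 = 20.
Total pieces = 300/20 + 500/20 + 440/20 = 15 + 25 + 22 = 62.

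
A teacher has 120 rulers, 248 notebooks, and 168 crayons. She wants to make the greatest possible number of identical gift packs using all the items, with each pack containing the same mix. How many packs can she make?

The pack count must divide each quantity, so the greatest is gcd(120, 248, 168).
120 = 2^3 × 3 × 5
248 = 2^3 × 31
168 = 2^3 × 3 × 7
gcd(120, 248, 168) = 2^3 = 8.

8 packs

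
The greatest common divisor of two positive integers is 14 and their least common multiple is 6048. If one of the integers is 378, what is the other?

For two integers, gcd × lcm = product, so the other is (14 × 6048) / 378 = 84672 / 378 = 224.

224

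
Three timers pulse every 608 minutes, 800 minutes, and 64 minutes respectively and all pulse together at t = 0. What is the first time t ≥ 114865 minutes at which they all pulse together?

121600 minutes

Joint pulses occur at multiples of LCM(608, 800, 64).
608 = 2^5 × 19
800 = 2^5 × 5^2
64 = 2^6
LCM(608, 800, 64) = 2^6 × 5^2 × 19 = 30400.
Smallest multiple of 30400 that is ≥ 114865: ⌈114865/30400⌉ × 30400 = 4 × 30400 = 121600.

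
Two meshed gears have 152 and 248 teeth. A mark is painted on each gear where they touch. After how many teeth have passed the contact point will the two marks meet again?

4712 teeth

They coincide at every common multiple of the periods; the first is the LCM.
152 = 2^3 × 19
248 = 2^3 × 31
LCM(152, 248) = 2^3 × 19 × 31 = 4712.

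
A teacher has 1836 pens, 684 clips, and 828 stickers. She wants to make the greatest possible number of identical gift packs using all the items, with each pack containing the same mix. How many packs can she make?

36 packs

The pack count must divide each quantity, so the greatest is gcd(1836, 684, 828).
1836 = 2^2 × 3^3 × 17
684 = 2^2 × 3^2 × 19
828 = 2^2 × 3^2 × 23
gcd(1836, 684, 828) = 2^2 × 3^2 = 36.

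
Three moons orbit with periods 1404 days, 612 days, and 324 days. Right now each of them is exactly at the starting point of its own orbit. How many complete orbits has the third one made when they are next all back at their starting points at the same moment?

They are all back at their starting positions together after one LCM of the periods.
1404 = 2^2 × 3^3 × 13
612 = 2^2 × 3^2 × 17
324 = 2^2 × 3^4
LCM(1404, 612, 324) = 2^2 × 3^4 × 13 × 17 = 71604.
Orbits for period 324: 71604 / 324 = 221.

221 orbits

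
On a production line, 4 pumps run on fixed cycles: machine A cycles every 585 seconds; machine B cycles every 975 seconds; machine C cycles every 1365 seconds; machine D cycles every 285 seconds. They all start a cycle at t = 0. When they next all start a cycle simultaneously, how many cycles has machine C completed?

285 cycles

They are all back at their starting positions together after one LCM of the periods.
585 = 3^2 × 5 × 13
975 = 3 × 5^2 × 13
1365 = 3 × 5 × 7 × 13
285 = 3 × 5 × 19
LCM(585, 975, 1365, 285) = 3^2 × 5^2 × 7 × 13 × 19 = 389025.
Cycles for period 1365: 389025 / 1365 = 285.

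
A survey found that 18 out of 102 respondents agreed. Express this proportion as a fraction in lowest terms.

18 = 2 × 3^2
102 = 2 × 3 × 17
gcd(18, 102) = 2 × 3 = 6.
Divide numerator and denominator by 6: 18/102 = 3/17.

3/17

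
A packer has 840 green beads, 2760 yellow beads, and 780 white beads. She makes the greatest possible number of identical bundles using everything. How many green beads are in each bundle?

14

Number of bundles = gcd(840, 2760, 780).
840 = 2^3 × 3 × 5 × 7
2760 = 2^3 × 3 × 5 × 23
780 = 2^2 × 3 × 5 × 13
gcd(840, 2760, 780) = 2^2 × 3 × 5 = 60.
green beads per bundle = 840 / 60 = 14.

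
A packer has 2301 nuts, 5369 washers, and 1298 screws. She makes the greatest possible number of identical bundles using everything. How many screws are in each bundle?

22

Number of bundles = gcd(2301, 5369, 1298).
2301 = 3 × 13 × 59
5369 = 7 × 13 × 59
1298 = 2 × 11 × 59
gcd(2301, 5369, 1298) = 59.
screws per bundle = 1298 / 59 = 22.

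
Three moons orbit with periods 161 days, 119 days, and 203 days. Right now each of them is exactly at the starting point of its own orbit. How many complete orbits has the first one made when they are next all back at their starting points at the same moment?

493 orbits

All finish a whole number of cycles simultaneously at t = LCM of the periods.
161 = 7 × 23
119 = 7 × 17
203 = 7 × 29
LCM(161, 119, 203) = 7 × 17 × 23 × 29 = 79373.
Orbits for period 161: 79373 / 161 = 493.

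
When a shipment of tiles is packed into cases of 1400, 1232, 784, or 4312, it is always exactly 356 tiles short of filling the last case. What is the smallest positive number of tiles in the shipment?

215244

Being 356 short of a full case of size k means N ≡ −356 (mod k), i.e. N + 356 is a multiple of each size.
1400 = 2^3 × 5^2 × 7
1232 = 2^4 × 7 × 11
784 = 2^4 × 7^2
4312 = 2^3 × 7^2 × 11
LCM(1400, 1232, 784, 4312) = 2^4 × 5^2 × 7^2 × 11 = 215600.
Smallest positive N is 215600 − 356 = 215244.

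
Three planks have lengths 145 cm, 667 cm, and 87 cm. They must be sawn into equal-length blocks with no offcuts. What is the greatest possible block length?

29 cm

This is the greatest common divisor of 145, 667, and 87.
145 = 5 × 29
667 = 23 × 29
87 = 3 × 29
gcd(145, 667, 87) = 29.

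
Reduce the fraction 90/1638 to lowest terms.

90 = 2 × 3^2 × 5
1638 = 2 × 3^2 × 7 × 13
gcd(90, 1638) = 2 × 3^2 = 18.
Divide numerator and denominator by 18: 90/1638 = 5/91.

5/91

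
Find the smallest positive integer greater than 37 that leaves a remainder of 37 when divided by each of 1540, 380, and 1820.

380417

N − 37 must be a common multiple of 1540, 380, and 1820.
1540 = 2^2 × 5 × 7 × 11
380 = 2^2 × 5 × 19
1820 = 2^2 × 5 × 7 × 13
LCM(1540, 380, 1820) = 2^2 × 5 × 7 × 11 × 13 × 19 = 380380.
Smallest N > 37 is LCM + 37 = 380380 + 37 = 380417.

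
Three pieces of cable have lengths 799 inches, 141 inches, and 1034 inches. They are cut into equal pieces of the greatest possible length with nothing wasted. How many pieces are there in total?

Piece length = gcd(799, 141, 1034).
799 = 17 × 47
141 = 3 × 47
1034 = 2 × 11 × 47
gcd(799, 141, 1034) = 47.
Total pieces = 799/47 + 141/47 + 1034/47 = 17 + 3 + 22 = 42.

42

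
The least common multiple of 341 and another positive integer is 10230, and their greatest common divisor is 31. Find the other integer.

gcd × lcm = product of the two integers, so the other integer is (31 × 10230) / 341 = 930.

930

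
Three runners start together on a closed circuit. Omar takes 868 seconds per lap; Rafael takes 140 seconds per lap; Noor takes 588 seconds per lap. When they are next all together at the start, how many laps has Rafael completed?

The first common completion time is the LCM of the periods.
868 = 2^2 × 7 × 31
140 = 2^2 × 5 × 7
588 = 2^2 × 3 × 7^2
LCM(868, 140, 588) = 2^2 × 3 × 5 × 7^2 × 31 = 91140.
Laps for period 140: 91140 / 140 = 651.

651 laps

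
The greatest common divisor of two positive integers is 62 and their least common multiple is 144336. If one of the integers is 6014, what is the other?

For two integers, gcd × lcm = product, so the other is (62 × 144336) / 6014 = 8948832 / 6014 = 1488.

1488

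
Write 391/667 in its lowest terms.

391 = 17 × 23
667 = 23 × 29
gcd(391, 667) = 23.
Divide numerator and denominator by 23: 391/667 = 17/29.

17/29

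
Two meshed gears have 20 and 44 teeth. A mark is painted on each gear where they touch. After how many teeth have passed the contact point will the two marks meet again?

The first simultaneous occurrence is after LCM of the individual periods.
20 = 2^2 × 5
44 = 2^2 × 11
LCM(20, 44) = 2^2 × 5 × 11 = 220.

220 teeth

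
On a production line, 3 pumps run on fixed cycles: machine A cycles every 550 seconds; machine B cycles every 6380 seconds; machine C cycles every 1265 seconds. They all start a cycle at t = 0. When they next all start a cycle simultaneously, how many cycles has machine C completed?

580 cycles

All finish a whole number of cycles simultaneously at t = LCM of the periods.
550 = 2 × 5^2 × 11
6380 = 2^2 × 5 × 11 × 29
1265 = 5 × 11 × 23
LCM(550, 6380, 1265) = 2^2 × 5^2 × 11 × 23 × 29 = 733700.
Cycles for period 1265: 733700 / 1265 = 580.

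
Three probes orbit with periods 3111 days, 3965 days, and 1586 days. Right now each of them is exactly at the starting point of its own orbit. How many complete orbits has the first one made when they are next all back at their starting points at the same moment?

130 orbits

All finish a whole number of cycles simultaneously at t = LCM of the periods.
3111 = 3 × 17 × 61
3965 = 5 × 13 × 61
1586 = 2 × 13 × 61
LCM(3111, 3965, 1586) = 2 × 3 × 5 × 13 × 17 × 61 = 404430.
Orbits for period 3111: 404430 / 3111 = 130.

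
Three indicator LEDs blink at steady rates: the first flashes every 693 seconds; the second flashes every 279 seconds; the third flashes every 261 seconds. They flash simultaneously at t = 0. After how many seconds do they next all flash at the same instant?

We need the least common multiple of the intervals.
693 = 3^2 × 7 × 11
279 = 3^2 × 31
261 = 3^2 × 29
LCM(693, 279, 261) = 3^2 × 7 × 11 × 29 × 31 = 623007.

623007 seconds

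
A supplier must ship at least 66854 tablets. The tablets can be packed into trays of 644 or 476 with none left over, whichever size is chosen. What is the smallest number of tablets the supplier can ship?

76636

The number of tablets must be a common multiple of 644 and 476, so a multiple of their LCM.
644 = 2^2 × 7 × 23
476 = 2^2 × 7 × 17
LCM(644, 476) = 2^2 × 7 × 17 × 23 = 10948.
Smallest multiple of 10948 that is ≥ 66854: ⌈66854/10948⌉ × 10948 = 7 × 10948 = 76636.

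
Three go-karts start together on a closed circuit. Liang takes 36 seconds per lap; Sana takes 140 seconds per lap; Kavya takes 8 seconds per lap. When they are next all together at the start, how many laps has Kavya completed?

All finish a whole number of cycles simultaneously at t = LCM of the periods.
36 = 2^2 × 3^2
140 = 2^2 × 5 × 7
8 = 2^3
LCM(36, 140, 8) = 2^3 × 3^2 × 5 × 7 = 2520.
Laps for period 8: 2520 / 8 = 315.

315 laps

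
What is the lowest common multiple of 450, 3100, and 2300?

641700

450 = 2 × 3^2 × 5^2
3100 = 2^2 × 5^2 × 31
2300 = 2^2 × 5^2 × 23
LCM(450, 3100, 2300) = 2^2 × 3^2 × 5^2 × 23 × 31 = 641700.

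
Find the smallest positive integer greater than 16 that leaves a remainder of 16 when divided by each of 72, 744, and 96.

N − 16 must be a common multiple of 72, 744, and 96.
72 = 2^3 × 3^2
744 = 2^3 × 3 × 31
96 = 2^5 × 3
LCM(72, 744, 96) = 2^5 × 3^2 × 31 = 8928.
Smallest N > 16 is LCM + 16 = 8928 + 16 = 8944.

8944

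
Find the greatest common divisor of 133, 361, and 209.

133 = 7 × 19
361 = 19^2
209 = 11 × 19
gcd(133, 361, 209) = 19.

19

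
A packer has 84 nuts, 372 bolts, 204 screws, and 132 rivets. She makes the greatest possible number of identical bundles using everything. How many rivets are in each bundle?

Number of bundles = gcd(84, 372, 204, 132).
84 = 2^2 × 3 × 7
372 = 2^2 × 3 × 31
204 = 2^2 × 3 × 17
132 = 2^2 × 3 × 11
gcd(84, 372, 204, 132) = 2^2 × 3 = 12.
rivets per bundle = 132 / 12 = 11.

11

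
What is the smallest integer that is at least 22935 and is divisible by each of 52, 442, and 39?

23868

The integer must be a common multiple of 52, 442, and 39, so a multiple of their LCM.
52 = 2^2 × 13
442 = 2 × 13 × 17
39 = 3 × 13
LCM(52, 442, 39) = 2^2 × 3 × 13 × 17 = 2652.
Smallest multiple of 2652 that is ≥ 22935: ⌈22935/2652⌉ × 2652 = 9 × 2652 = 23868.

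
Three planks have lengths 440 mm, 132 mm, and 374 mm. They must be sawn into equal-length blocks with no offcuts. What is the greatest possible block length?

This is the greatest common divisor of 440, 132, and 374.
440 = 2^3 × 5 × 11
132 = 2^2 × 3 × 11
374 = 2 × 11 × 17
gcd(440, 132, 374) = 2 × 11 = 22.

22 mm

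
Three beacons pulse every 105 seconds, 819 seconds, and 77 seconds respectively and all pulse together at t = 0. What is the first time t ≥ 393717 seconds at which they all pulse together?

Joint pulses occur at multiples of LCM(105, 819, 77).
105 = 3 × 5 × 7
819 = 3^2 × 7 × 13
77 = 7 × 11
LCM(105, 819, 77) = 3^2 × 5 × 7 × 11 × 13 = 45045.
Smallest multiple of 45045 that is ≥ 393717: ⌈393717/45045⌉ × 45045 = 9 × 45045 = 405405.

405405 seconds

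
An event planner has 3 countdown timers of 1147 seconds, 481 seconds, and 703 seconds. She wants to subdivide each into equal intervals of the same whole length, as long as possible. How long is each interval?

37 seconds

The interval must divide each timer length; the longest such is the gcd.
1147 = 31 × 37
481 = 13 × 37
703 = 19 × 37
gcd(1147, 481, 703) = 37.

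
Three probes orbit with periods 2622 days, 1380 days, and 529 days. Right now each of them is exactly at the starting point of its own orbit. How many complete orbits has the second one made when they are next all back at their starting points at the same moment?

They are all back at their starting positions together after one LCM of the periods.
2622 = 2 × 3 × 19 × 23
1380 = 2^2 × 3 × 5 × 23
529 = 23^2
LCM(2622, 1380, 529) = 2^2 × 3 × 5 × 19 × 23^2 = 603060.
Orbits for period 1380: 603060 / 1380 = 437.

437 orbits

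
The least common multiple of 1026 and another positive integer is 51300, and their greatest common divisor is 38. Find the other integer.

gcd × lcm = product of the two integers, so the other integer is (38 × 51300) / 1026 = 1900.

1900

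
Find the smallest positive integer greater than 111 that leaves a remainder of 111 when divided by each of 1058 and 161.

N − 111 must be a common multiple of 1058 and 161.
1058 = 2 × 23^2
161 = 7 × 23
LCM(1058, 161) = 2 × 7 × 23^2 = 7406.
Smallest N > 111 is LCM + 111 = 7406 + 111 = 7517.

7517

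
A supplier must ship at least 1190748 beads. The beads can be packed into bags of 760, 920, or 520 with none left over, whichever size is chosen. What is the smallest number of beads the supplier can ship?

1363440

The number of beads must be a common multiple of 760, 920, and 520, so a multiple of their LCM.
760 = 2^3 × 5 × 19
920 = 2^3 × 5 × 23
520 = 2^3 × 5 × 13
LCM(760, 920, 520) = 2^3 × 5 × 13 × 19 × 23 = 227240.
Smallest multiple of 227240 that is ≥ 1190748: ⌈1190748/227240⌉ × 227240 = 6 × 227240 = 1363440.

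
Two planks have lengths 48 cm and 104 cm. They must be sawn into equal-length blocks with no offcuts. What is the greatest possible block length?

8 cm

This is the greatest common divisor of 48 and 104.
48 = 2^4 × 3
104 = 2^3 × 13
gcd(48, 104) = 2^3 = 8.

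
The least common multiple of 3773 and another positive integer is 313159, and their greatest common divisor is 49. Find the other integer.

gcd × lcm = product of the two integers, so the other integer is (49 × 313159) / 3773 = 4067.

4067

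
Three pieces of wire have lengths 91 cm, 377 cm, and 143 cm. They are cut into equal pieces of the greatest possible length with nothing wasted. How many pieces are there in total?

47

Piece length = gcd(91, 377, 143).
91 = 7 × 13
377 = 13 × 29
143 = 11 × 13
gcd(91, 377, 143) = 13.
Total pieces = 91/13 + 377/13 + 143/13 = 7 + 29 + 11 = 47.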